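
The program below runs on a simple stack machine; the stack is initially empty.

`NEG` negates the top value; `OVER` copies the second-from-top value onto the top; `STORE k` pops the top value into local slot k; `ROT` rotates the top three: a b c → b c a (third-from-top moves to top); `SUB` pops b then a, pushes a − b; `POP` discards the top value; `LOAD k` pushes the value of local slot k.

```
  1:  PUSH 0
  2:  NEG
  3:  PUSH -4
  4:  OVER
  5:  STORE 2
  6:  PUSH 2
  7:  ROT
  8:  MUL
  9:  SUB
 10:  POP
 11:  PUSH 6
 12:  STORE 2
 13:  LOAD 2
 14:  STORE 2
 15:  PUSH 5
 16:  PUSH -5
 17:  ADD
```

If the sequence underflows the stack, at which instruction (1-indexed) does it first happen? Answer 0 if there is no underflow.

0

PUSH 0  → 0
NEG     → 0
PUSH -4 → 0 -4
OVER    → 0 -4 0
STORE 2 → 0 -4
PUSH 2  → 0 -4 2
ROT     → -4 2 0
MUL     → -4 0
SUB     → -4
POP     → (empty)
PUSH 6  → 6
STORE 2 → (empty)
LOAD 2  → 6
STORE 2 → (empty)
PUSH 5  → 5
PUSH -5 → 5 -5
ADD     → 0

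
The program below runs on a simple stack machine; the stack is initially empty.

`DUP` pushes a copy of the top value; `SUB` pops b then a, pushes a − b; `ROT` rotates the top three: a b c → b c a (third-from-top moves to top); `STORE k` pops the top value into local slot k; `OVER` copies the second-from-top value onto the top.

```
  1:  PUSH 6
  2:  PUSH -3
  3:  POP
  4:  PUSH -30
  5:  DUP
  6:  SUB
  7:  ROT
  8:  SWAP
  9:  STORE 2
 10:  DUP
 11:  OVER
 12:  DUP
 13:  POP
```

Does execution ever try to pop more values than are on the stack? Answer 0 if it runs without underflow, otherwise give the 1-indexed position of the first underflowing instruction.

PUSH 6   → 6
PUSH -3  → 6 -3
POP      → 6
PUSH -30 → 6 -30
DUP      → 6 -30 -30
SUB      → 6 0
ROT  — needs 3 operands, stack has 2 → underflow

7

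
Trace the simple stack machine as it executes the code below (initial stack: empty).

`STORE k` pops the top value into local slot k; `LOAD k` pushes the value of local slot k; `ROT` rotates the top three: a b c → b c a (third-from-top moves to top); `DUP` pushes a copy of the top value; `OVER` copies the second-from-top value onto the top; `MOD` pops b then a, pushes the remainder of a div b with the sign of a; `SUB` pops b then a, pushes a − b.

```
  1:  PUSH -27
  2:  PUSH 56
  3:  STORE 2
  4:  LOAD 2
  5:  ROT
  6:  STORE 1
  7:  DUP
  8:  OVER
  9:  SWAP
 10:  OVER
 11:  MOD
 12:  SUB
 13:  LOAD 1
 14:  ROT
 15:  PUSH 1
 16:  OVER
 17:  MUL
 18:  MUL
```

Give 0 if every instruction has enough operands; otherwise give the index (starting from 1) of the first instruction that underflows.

5

PUSH -27 → -27
PUSH 56  → -27 56
STORE 2  → -27
LOAD 2   → -27 56
ROT  — needs 3 operands, stack has 2 → underflow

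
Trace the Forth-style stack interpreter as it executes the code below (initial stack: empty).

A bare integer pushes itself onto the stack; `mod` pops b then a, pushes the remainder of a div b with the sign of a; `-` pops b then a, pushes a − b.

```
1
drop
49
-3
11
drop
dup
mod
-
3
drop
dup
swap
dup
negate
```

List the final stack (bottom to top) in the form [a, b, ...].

1      → [1]
drop   → []
49     → [49]
-3     → [49, -3]
11     → [49, -3, 11]
drop   → [49, -3]
dup    → [49, -3, -3]
mod    → [49, 0]
-      → [49]
3      → [49, 3]
drop   → [49]
dup    → [49, 49]
swap   → [49, 49]
dup    → [49, 49, 49]
negate → [49, 49, -49]

[49, 49, -49]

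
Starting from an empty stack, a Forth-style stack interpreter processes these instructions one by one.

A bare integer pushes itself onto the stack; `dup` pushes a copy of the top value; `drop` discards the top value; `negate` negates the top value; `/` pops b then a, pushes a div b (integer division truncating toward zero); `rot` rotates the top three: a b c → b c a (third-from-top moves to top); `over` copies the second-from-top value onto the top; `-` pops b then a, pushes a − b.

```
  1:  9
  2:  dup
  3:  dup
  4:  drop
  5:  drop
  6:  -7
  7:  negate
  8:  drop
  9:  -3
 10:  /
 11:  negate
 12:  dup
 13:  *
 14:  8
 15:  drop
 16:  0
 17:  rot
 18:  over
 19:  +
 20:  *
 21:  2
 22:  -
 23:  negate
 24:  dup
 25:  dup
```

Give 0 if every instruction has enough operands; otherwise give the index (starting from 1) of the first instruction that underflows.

9       [9]
dup     [9, 9]
dup     [9, 9, 9]
drop    [9, 9]
drop    [9]
-7      [9, -7]
negate  [9, 7]
drop    [9]
-3      [9, -3]
/       [-3]
negate  [3]
dup     [3, 3]
*       [9]
8       [9, 8]
drop    [9]
0       [9, 0]
rot  — needs 3 operands, stack has 2 → underflow

17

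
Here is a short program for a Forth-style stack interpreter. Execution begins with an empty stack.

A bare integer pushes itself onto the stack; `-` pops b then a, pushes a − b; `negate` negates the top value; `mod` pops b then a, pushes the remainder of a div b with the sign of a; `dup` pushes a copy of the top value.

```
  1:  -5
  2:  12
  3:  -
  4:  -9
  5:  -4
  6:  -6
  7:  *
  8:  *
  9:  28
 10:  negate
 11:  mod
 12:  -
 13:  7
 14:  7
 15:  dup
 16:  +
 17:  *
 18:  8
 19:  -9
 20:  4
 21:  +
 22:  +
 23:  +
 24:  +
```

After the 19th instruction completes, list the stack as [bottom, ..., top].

[3, 98, 8, -9]

-5     → [-5]
12     → [-5, 12]
-      → [-17]
-9     → [-17, -9]
-4     → [-17, -9, -4]
-6     → [-17, -9, -4, -6]
*      → [-17, -9, 24]
*      → [-17, -216]
28     → [-17, -216, 28]
negate → [-17, -216, -28]
mod    → [-17, -20]
-      → [3]
7      → [3, 7]
7      → [3, 7, 7]
dup    → [3, 7, 7, 7]
+      → [3, 7, 14]
*      → [3, 98]
8      → [3, 98, 8]
-9     → [3, 98, 8, -9]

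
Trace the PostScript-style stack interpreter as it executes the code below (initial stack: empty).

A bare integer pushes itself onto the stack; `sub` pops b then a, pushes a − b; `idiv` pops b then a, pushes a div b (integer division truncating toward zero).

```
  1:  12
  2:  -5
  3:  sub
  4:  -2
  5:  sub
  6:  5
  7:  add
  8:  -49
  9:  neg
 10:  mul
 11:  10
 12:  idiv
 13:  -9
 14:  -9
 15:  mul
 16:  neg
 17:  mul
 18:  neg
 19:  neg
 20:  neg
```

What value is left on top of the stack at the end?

12   : 12
-5   : 12 -5
sub  : 17
-2   : 17 -2
sub  : 19
5    : 19 5
add  : 24
-49  : 24 -49
neg  : 24 49
mul  : 1176
10   : 1176 10
idiv : 117
-9   : 117 -9
-9   : 117 -9 -9
mul  : 117 81
neg  : 117 -81
mul  : -9477
neg  : 9477
neg  : -9477
neg  : 9477

9477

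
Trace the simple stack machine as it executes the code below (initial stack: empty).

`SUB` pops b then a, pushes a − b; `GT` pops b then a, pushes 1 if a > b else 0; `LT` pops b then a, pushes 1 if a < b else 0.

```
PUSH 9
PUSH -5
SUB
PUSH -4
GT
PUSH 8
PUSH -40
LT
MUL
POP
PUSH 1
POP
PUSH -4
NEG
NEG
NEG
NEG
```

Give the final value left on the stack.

PUSH 9   → 9
PUSH -5  → 9 -5
SUB      → 14
PUSH -4  → 14 -4
GT       → 1
PUSH 8   → 1 8
PUSH -40 → 1 8 -40
LT       → 1 0
MUL      → 0
POP      → (empty)
PUSH 1   → 1
POP      → (empty)
PUSH -4  → -4
NEG      → 4
NEG      → -4
NEG      → 4
NEG      → -4

-4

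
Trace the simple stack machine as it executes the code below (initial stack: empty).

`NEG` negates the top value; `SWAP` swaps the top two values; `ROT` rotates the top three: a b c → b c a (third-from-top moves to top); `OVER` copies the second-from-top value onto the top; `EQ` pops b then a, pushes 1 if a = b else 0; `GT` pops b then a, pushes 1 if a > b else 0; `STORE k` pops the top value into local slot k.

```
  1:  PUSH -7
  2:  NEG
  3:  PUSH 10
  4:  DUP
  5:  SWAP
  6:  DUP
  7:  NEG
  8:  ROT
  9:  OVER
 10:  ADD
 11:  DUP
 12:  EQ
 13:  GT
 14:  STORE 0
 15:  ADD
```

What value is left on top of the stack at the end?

PUSH -7 : -7
NEG     : 7
PUSH 10 : 7 10
DUP     : 7 10 10
SWAP    : 7 10 10
DUP     : 7 10 10 10
NEG     : 7 10 10 -10
ROT     : 7 10 -10 10
OVER    : 7 10 -10 10 -10
ADD     : 7 10 -10 0
DUP     : 7 10 -10 0 0
EQ      : 7 10 -10 1
GT      : 7 10 0
STORE 0 : 7 10
ADD     : 17

17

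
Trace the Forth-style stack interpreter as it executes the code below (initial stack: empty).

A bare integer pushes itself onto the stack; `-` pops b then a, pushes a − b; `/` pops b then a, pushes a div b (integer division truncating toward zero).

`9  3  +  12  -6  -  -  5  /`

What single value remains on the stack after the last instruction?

9   9
3   9 3
+   12
12  12 12
-6  12 12 -6
-   12 18
-   -6
5   -6 5
/   -1

-1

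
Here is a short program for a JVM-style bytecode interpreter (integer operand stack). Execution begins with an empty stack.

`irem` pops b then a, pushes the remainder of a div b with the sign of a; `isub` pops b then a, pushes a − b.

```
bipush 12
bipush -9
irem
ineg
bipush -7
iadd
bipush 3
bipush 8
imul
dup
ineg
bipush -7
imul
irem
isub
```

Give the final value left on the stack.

bipush 12 -> [12]
bipush -9 -> [12, -9]
irem      -> [3]
ineg      -> [-3]
bipush -7 -> [-3, -7]
iadd      -> [-10]
bipush 3  -> [-10, 3]
bipush 8  -> [-10, 3, 8]
imul      -> [-10, 24]
dup       -> [-10, 24, 24]
ineg      -> [-10, 24, -24]
bipush -7 -> [-10, 24, -24, -7]
imul      -> [-10, 24, 168]
irem      -> [-10, 24]
isub      -> [-34]

-34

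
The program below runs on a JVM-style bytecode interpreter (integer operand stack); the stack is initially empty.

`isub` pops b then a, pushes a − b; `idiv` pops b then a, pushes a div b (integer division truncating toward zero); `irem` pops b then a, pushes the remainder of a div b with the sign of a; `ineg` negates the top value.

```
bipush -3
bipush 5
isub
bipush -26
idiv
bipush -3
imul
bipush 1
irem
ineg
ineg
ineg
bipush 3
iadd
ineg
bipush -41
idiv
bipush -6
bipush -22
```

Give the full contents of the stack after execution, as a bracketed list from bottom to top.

bipush -3  → [-3]
bipush 5   → [-3, 5]
isub       → [-8]
bipush -26 → [-8, -26]
idiv       → [0]
bipush -3  → [0, -3]
imul       → [0]
bipush 1   → [0, 1]
irem       → [0]
ineg       → [0]
ineg       → [0]
ineg       → [0]
bipush 3   → [0, 3]
iadd       → [3]
ineg       → [-3]
bipush -41 → [-3, -41]
idiv       → [0]
bipush -6  → [0, -6]
bipush -22 → [0, -6, -22]

[0, -6, -22]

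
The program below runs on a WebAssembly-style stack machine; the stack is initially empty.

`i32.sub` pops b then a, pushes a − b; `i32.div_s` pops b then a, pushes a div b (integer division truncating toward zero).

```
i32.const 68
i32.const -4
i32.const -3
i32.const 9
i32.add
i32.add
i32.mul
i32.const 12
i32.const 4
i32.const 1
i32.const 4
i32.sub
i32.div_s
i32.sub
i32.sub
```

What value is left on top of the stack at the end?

i32.const 68  68
i32.const -4  68 -4
i32.const -3  68 -4 -3
i32.const 9   68 -4 -3 9
i32.add       68 -4 6
i32.add       68 2
i32.mul       136
i32.const 12  136 12
i32.const 4   136 12 4
i32.const 1   136 12 4 1
i32.const 4   136 12 4 1 4
i32.sub       136 12 4 -3
i32.div_s     136 12 -1
i32.sub       136 13
i32.sub       123

123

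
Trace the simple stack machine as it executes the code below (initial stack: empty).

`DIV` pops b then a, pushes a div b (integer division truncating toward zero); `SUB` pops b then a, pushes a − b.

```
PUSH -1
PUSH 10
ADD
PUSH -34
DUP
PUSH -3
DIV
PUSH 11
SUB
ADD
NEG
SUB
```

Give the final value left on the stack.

-25

PUSH -1  → -1
PUSH 10  → -1 10
ADD      → 9
PUSH -34 → 9 -34
DUP      → 9 -34 -34
PUSH -3  → 9 -34 -34 -3
DIV      → 9 -34 11
PUSH 11  → 9 -34 11 11
SUB      → 9 -34 0
ADD      → 9 -34
NEG      → 9 34
SUB      → -25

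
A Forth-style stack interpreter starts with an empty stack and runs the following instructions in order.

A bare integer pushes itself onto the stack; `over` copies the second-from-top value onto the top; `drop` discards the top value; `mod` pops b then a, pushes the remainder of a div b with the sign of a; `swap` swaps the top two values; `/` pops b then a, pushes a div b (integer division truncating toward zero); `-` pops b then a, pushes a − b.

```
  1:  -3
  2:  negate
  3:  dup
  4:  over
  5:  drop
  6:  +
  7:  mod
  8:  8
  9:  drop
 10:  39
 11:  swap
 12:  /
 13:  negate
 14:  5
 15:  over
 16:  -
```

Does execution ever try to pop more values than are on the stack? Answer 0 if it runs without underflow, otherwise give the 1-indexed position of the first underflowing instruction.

7

-3      [-3]
negate  [3]
dup     [3, 3]
over    [3, 3, 3]
drop    [3, 3]
+       [6]
mod  — needs 2 operands, stack has 1 → underflow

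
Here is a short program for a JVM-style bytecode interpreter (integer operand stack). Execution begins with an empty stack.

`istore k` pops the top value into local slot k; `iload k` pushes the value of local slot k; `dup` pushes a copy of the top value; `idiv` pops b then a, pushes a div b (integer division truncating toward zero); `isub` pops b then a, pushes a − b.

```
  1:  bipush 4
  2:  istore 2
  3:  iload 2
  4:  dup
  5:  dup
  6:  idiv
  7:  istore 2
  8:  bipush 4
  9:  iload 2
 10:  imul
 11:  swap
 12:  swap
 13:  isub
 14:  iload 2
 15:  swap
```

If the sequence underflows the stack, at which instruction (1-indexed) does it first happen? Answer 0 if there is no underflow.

bipush 4  [4]
istore 2  []
iload 2   [4]
dup       [4, 4]
dup       [4, 4, 4]
idiv      [4, 1]
istore 2  [4]
bipush 4  [4, 4]
iload 2   [4, 4, 1]
imul      [4, 4]
swap      [4, 4]
swap      [4, 4]
isub      [0]
iload 2   [0, 1]
swap      [1, 0]

0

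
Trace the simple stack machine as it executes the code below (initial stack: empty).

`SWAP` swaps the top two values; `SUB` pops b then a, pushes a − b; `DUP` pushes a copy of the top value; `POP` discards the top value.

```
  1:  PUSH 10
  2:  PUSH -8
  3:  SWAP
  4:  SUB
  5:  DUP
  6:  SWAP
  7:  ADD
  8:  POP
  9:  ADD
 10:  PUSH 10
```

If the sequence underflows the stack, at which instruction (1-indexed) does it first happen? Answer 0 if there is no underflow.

9

PUSH 10 : [10]
PUSH -8 : [10, -8]
SWAP    : [-8, 10]
SUB     : [-18]
DUP     : [-18, -18]
SWAP    : [-18, -18]
ADD     : [-36]
POP     : []
ADD  — needs 2 operands, stack has 0 → underflow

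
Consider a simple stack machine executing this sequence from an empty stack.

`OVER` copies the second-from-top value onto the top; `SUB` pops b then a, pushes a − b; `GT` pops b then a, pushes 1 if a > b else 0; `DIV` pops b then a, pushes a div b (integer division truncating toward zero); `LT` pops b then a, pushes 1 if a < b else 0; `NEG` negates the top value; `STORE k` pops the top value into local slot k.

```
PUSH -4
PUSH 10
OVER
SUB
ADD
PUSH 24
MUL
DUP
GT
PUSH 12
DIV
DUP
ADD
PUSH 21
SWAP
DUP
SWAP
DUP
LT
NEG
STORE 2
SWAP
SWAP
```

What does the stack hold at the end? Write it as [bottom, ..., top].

[21, 0]

PUSH -4 : -4
PUSH 10 : -4 10
OVER    : -4 10 -4
SUB     : -4 14
ADD     : 10
PUSH 24 : 10 24
MUL     : 240
DUP     : 240 240
GT      : 0
PUSH 12 : 0 12
DIV     : 0
DUP     : 0 0
ADD     : 0
PUSH 21 : 0 21
SWAP    : 21 0
DUP     : 21 0 0
SWAP    : 21 0 0
DUP     : 21 0 0 0
LT      : 21 0 0
NEG     : 21 0 0
STORE 2 : 21 0
SWAP    : 0 21
SWAP    : 21 0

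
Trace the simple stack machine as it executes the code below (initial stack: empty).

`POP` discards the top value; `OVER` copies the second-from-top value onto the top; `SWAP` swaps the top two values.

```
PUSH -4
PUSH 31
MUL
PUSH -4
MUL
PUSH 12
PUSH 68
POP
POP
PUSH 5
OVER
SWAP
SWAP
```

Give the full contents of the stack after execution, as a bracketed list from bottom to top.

[496, 5, 496]

PUSH -4 → -4
PUSH 31 → -4 31
MUL     → -124
PUSH -4 → -124 -4
MUL     → 496
PUSH 12 → 496 12
PUSH 68 → 496 12 68
POP     → 496 12
POP     → 496
PUSH 5  → 496 5
OVER    → 496 5 496
SWAP    → 496 496 5
SWAP    → 496 5 496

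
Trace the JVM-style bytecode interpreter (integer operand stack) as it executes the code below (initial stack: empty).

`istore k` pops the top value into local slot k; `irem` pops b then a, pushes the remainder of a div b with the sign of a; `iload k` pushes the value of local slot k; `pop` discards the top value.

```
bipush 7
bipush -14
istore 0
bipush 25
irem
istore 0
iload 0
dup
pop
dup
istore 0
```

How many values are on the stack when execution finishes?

bipush 7   : 7
bipush -14 : 7 -14
istore 0   : 7
bipush 25  : 7 25
irem       : 7
istore 0   : (empty)
iload 0    : 7
dup        : 7 7
pop        : 7
dup        : 7 7
istore 0   : 7

1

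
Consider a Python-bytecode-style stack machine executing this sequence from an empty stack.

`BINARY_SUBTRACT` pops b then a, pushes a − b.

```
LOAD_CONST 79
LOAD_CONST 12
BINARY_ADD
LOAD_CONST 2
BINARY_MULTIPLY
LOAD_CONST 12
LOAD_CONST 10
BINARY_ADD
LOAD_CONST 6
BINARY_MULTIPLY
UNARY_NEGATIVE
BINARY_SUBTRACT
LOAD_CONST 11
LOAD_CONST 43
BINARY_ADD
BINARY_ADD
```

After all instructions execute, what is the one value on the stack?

368

LOAD_CONST 79    79
LOAD_CONST 12    79 12
BINARY_ADD       91
LOAD_CONST 2     91 2
BINARY_MULTIPLY  182
LOAD_CONST 12    182 12
LOAD_CONST 10    182 12 10
BINARY_ADD       182 22
LOAD_CONST 6     182 22 6
BINARY_MULTIPLY  182 132
UNARY_NEGATIVE   182 -132
BINARY_SUBTRACT  314
LOAD_CONST 11    314 11
LOAD_CONST 43    314 11 43
BINARY_ADD       314 54
BINARY_ADD       368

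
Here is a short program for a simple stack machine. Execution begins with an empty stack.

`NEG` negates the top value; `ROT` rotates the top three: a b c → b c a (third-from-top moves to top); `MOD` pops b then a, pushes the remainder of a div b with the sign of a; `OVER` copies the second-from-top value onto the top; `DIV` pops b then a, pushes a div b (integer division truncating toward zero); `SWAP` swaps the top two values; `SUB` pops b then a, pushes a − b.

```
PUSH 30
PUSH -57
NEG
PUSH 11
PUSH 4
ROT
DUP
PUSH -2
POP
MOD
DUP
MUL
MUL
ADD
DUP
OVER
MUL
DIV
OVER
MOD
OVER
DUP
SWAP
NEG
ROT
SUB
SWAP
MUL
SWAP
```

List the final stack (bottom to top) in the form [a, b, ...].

PUSH 30  → 30
PUSH -57 → 30 -57
NEG      → 30 57
PUSH 11  → 30 57 11
PUSH 4   → 30 57 11 4
ROT      → 30 11 4 57
DUP      → 30 11 4 57 57
PUSH -2  → 30 11 4 57 57 -2
POP      → 30 11 4 57 57
MOD      → 30 11 4 0
DUP      → 30 11 4 0 0
MUL      → 30 11 4 0
MUL      → 30 11 0
ADD      → 30 11
DUP      → 30 11 11
OVER     → 30 11 11 11
MUL      → 30 11 121
DIV      → 30 0
OVER     → 30 0 30
MOD      → 30 0
OVER     → 30 0 30
DUP      → 30 0 30 30
SWAP     → 30 0 30 30
NEG      → 30 0 30 -30
ROT      → 30 30 -30 0
SUB      → 30 30 -30
SWAP     → 30 -30 30
MUL      → 30 -900
SWAP     → -900 30

[-900, 30]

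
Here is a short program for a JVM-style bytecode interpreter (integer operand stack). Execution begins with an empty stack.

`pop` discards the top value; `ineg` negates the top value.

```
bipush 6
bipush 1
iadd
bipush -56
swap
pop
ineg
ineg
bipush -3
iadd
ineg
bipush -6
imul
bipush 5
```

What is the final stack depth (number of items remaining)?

bipush 6   : [6]
bipush 1   : [6, 1]
iadd       : [7]
bipush -56 : [7, -56]
swap       : [-56, 7]
pop        : [-56]
ineg       : [56]
ineg       : [-56]
bipush -3  : [-56, -3]
iadd       : [-59]
ineg       : [59]
bipush -6  : [59, -6]
imul       : [-354]
bipush 5   : [-354, 5]

2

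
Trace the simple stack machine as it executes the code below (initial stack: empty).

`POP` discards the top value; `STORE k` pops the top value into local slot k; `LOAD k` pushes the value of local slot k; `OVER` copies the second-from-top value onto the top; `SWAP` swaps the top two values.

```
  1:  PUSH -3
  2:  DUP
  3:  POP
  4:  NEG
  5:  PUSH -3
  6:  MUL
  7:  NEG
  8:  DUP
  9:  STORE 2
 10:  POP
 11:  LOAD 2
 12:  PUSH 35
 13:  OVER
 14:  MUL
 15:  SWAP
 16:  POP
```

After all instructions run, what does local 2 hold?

PUSH -3 : [-3]
DUP     : [-3, -3]
POP     : [-3]
NEG     : [3]
PUSH -3 : [3, -3]
MUL     : [-9]
NEG     : [9]
DUP     : [9, 9]
STORE 2 : [9]
POP     : []
LOAD 2  : [9]
PUSH 35 : [9, 35]
OVER    : [9, 35, 9]
MUL     : [9, 315]
SWAP    : [315, 9]
POP     : [315]

9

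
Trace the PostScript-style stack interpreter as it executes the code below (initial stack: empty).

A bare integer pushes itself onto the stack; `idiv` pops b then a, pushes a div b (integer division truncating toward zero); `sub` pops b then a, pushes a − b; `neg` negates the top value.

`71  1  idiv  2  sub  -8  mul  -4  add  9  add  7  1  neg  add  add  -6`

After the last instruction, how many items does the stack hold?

2

71    [71]
1     [71, 1]
idiv  [71]
2     [71, 2]
sub   [69]
-8    [69, -8]
mul   [-552]
-4    [-552, -4]
add   [-556]
9     [-556, 9]
add   [-547]
7     [-547, 7]
1     [-547, 7, 1]
neg   [-547, 7, -1]
add   [-547, 6]
add   [-541]
-6    [-541, -6]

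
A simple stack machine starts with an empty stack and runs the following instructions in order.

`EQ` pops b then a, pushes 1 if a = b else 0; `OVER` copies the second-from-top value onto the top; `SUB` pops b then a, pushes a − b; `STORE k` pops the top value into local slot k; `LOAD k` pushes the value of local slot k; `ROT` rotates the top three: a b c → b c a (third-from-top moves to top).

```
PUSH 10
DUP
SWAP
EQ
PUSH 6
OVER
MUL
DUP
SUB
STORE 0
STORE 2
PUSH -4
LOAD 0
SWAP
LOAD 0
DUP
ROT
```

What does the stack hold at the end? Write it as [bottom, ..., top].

PUSH 10 → 10
DUP     → 10 10
SWAP    → 10 10
EQ      → 1
PUSH 6  → 1 6
OVER    → 1 6 1
MUL     → 1 6
DUP     → 1 6 6
SUB     → 1 0
STORE 0 → 1
STORE 2 → (empty)
PUSH -4 → -4
LOAD 0  → -4 0
SWAP    → 0 -4
LOAD 0  → 0 -4 0
DUP     → 0 -4 0 0
ROT     → 0 0 0 -4

[0, 0, 0, -4]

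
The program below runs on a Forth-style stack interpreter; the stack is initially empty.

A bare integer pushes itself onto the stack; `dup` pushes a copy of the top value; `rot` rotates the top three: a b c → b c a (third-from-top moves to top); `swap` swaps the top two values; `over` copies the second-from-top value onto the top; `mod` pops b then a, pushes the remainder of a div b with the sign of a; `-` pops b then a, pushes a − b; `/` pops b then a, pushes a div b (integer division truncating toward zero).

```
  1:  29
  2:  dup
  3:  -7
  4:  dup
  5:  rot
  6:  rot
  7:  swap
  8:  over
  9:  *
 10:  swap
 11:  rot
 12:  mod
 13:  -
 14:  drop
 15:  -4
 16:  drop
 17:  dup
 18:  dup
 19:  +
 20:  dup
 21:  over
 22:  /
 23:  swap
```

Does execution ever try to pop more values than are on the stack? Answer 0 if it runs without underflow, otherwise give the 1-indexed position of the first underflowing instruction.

29   → [29]
dup  → [29, 29]
-7   → [29, 29, -7]
dup  → [29, 29, -7, -7]
rot  → [29, -7, -7, 29]
rot  → [29, -7, 29, -7]
swap → [29, -7, -7, 29]
over → [29, -7, -7, 29, -7]
*    → [29, -7, -7, -203]
swap → [29, -7, -203, -7]
rot  → [29, -203, -7, -7]
mod  → [29, -203, 0]
-    → [29, -203]
drop → [29]
-4   → [29, -4]
drop → [29]
dup  → [29, 29]
dup  → [29, 29, 29]
+    → [29, 58]
dup  → [29, 58, 58]
over → [29, 58, 58, 58]
/    → [29, 58, 1]
swap → [29, 1, 58]

0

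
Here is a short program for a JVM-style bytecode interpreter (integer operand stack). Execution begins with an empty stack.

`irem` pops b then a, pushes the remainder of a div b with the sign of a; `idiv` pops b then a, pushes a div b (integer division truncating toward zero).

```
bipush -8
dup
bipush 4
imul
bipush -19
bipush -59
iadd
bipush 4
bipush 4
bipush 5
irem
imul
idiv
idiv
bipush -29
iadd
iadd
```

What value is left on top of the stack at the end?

bipush -8   -8
dup         -8 -8
bipush 4    -8 -8 4
imul        -8 -32
bipush -19  -8 -32 -19
bipush -59  -8 -32 -19 -59
iadd        -8 -32 -78
bipush 4    -8 -32 -78 4
bipush 4    -8 -32 -78 4 4
bipush 5    -8 -32 -78 4 4 5
irem        -8 -32 -78 4 4
imul        -8 -32 -78 16
idiv        -8 -32 -4
idiv        -8 8
bipush -29  -8 8 -29
iadd        -8 -21
iadd        -29

-29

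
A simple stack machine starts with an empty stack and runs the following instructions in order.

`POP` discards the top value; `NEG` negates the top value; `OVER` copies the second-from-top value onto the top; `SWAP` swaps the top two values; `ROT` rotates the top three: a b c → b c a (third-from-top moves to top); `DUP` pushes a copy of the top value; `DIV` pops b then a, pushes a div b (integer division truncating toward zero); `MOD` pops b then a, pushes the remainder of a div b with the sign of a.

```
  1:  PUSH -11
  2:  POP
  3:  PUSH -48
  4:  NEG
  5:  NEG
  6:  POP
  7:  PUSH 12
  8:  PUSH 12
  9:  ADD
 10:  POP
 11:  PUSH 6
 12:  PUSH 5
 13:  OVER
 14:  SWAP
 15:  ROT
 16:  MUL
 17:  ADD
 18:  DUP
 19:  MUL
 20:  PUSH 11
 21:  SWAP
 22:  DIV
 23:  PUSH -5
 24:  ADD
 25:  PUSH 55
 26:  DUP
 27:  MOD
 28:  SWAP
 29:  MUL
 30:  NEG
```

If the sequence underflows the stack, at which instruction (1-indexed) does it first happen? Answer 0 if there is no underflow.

PUSH -11  -11
POP       (empty)
PUSH -48  -48
NEG       48
NEG       -48
POP       (empty)
PUSH 12   12
PUSH 12   12 12
ADD       24
POP       (empty)
PUSH 6    6
PUSH 5    6 5
OVER      6 5 6
SWAP      6 6 5
ROT       6 5 6
MUL       6 30
ADD       36
DUP       36 36
MUL       1296
PUSH 11   1296 11
SWAP      11 1296
DIV       0
PUSH -5   0 -5
ADD       -5
PUSH 55   -5 55
DUP       -5 55 55
MOD       -5 0
SWAP      0 -5
MUL       0
NEG       0

0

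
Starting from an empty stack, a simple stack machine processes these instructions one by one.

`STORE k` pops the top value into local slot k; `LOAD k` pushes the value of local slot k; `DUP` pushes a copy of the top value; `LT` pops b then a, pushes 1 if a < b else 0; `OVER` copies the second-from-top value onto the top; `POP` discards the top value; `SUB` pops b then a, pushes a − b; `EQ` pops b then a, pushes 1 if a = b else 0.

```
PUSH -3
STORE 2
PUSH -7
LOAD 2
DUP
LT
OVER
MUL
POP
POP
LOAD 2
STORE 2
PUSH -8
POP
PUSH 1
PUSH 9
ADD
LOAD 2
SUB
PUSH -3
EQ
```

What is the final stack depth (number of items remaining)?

1

PUSH -3 → -3
STORE 2 → (empty)
PUSH -7 → -7
LOAD 2  → -7 -3
DUP     → -7 -3 -3
LT      → -7 0
OVER    → -7 0 -7
MUL     → -7 0
POP     → -7
POP     → (empty)
LOAD 2  → -3
STORE 2 → (empty)
PUSH -8 → -8
POP     → (empty)
PUSH 1  → 1
PUSH 9  → 1 9
ADD     → 10
LOAD 2  → 10 -3
SUB     → 13
PUSH -3 → 13 -3
EQ      → 0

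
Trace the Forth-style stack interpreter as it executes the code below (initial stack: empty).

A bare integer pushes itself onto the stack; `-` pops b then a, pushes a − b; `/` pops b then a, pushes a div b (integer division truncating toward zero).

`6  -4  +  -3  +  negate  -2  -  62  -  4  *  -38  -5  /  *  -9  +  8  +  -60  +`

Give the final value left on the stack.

6       6
-4      6 -4
+       2
-3      2 -3
+       -1
negate  1
-2      1 -2
-       3
62      3 62
-       -59
4       -59 4
*       -236
-38     -236 -38
-5      -236 -38 -5
/       -236 7
*       -1652
-9      -1652 -9
+       -1661
8       -1661 8
+       -1653
-60     -1653 -60
+       -1713

-1713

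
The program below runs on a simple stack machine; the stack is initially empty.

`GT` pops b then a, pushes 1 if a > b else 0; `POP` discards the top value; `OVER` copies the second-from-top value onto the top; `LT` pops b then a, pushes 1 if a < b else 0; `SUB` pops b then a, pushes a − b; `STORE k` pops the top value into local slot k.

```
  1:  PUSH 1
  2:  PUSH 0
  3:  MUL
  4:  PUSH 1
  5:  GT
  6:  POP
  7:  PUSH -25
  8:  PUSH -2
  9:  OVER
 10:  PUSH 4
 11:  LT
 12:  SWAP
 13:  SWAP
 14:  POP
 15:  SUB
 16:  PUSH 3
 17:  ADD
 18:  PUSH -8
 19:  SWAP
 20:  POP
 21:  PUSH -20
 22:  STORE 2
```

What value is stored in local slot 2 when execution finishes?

-20

PUSH 1    [1]
PUSH 0    [1, 0]
MUL       [0]
PUSH 1    [0, 1]
GT        [0]
POP       []
PUSH -25  [-25]
PUSH -2   [-25, -2]
OVER      [-25, -2, -25]
PUSH 4    [-25, -2, -25, 4]
LT        [-25, -2, 1]
SWAP      [-25, 1, -2]
SWAP      [-25, -2, 1]
POP       [-25, -2]
SUB       [-23]
PUSH 3    [-23, 3]
ADD       [-20]
PUSH -8   [-20, -8]
SWAP      [-8, -20]
POP       [-8]
PUSH -20  [-8, -20]
STORE 2   [-8]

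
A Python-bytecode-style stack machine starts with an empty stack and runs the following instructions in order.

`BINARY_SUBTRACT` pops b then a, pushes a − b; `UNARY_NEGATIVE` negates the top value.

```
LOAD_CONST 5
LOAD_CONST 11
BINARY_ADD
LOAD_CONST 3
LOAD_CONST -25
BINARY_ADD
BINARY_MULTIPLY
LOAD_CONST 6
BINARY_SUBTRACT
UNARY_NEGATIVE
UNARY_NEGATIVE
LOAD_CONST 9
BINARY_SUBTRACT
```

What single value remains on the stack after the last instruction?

-367

LOAD_CONST 5     5
LOAD_CONST 11    5 11
BINARY_ADD       16
LOAD_CONST 3     16 3
LOAD_CONST -25   16 3 -25
BINARY_ADD       16 -22
BINARY_MULTIPLY  -352
LOAD_CONST 6     -352 6
BINARY_SUBTRACT  -358
UNARY_NEGATIVE   358
UNARY_NEGATIVE   -358
LOAD_CONST 9     -358 9
BINARY_SUBTRACT  -367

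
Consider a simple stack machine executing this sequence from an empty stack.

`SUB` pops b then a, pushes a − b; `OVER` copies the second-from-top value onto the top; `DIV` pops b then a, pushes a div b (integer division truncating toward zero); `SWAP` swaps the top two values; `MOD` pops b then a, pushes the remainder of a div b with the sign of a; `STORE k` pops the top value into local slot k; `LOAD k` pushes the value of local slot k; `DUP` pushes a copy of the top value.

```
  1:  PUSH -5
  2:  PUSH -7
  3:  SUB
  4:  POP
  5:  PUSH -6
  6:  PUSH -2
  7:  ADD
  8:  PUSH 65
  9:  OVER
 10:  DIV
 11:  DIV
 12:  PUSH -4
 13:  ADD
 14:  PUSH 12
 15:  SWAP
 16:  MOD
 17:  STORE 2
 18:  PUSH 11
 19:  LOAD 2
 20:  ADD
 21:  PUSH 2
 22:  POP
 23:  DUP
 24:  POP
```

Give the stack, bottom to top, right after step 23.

[11, 11]

PUSH -5 : -5
PUSH -7 : -5 -7
SUB     : 2
POP     : (empty)
PUSH -6 : -6
PUSH -2 : -6 -2
ADD     : -8
PUSH 65 : -8 65
OVER    : -8 65 -8
DIV     : -8 -8
DIV     : 1
PUSH -4 : 1 -4
ADD     : -3
PUSH 12 : -3 12
SWAP    : 12 -3
MOD     : 0
STORE 2 : (empty)
PUSH 11 : 11
LOAD 2  : 11 0
ADD     : 11
PUSH 2  : 11 2
POP     : 11
DUP     : 11 11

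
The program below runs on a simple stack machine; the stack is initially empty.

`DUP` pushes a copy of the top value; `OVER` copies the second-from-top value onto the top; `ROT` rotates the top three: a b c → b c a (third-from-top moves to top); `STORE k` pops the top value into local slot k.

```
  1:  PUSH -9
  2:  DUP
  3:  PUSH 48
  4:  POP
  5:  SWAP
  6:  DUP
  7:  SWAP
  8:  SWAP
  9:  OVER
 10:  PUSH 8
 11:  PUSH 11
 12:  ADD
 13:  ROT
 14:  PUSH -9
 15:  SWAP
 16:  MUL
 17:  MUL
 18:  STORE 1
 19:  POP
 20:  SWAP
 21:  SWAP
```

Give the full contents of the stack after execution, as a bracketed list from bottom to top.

[-9, -9]

PUSH -9 : [-9]
DUP     : [-9, -9]
PUSH 48 : [-9, -9, 48]
POP     : [-9, -9]
SWAP    : [-9, -9]
DUP     : [-9, -9, -9]
SWAP    : [-9, -9, -9]
SWAP    : [-9, -9, -9]
OVER    : [-9, -9, -9, -9]
PUSH 8  : [-9, -9, -9, -9, 8]
PUSH 11 : [-9, -9, -9, -9, 8, 11]
ADD     : [-9, -9, -9, -9, 19]
ROT     : [-9, -9, -9, 19, -9]
PUSH -9 : [-9, -9, -9, 19, -9, -9]
SWAP    : [-9, -9, -9, 19, -9, -9]
MUL     : [-9, -9, -9, 19, 81]
MUL     : [-9, -9, -9, 1539]
STORE 1 : [-9, -9, -9]
POP     : [-9, -9]
SWAP    : [-9, -9]
SWAP    : [-9, -9]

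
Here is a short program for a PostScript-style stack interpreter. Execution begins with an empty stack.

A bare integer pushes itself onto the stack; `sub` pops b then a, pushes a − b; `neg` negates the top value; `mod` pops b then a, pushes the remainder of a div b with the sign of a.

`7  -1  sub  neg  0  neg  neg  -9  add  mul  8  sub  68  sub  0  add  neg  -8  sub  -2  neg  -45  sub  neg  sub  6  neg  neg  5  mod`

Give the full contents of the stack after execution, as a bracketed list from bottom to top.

[59, 1]

7   → [7]
-1  → [7, -1]
sub → [8]
neg → [-8]
0   → [-8, 0]
neg → [-8, 0]
neg → [-8, 0]
-9  → [-8, 0, -9]
add → [-8, -9]
mul → [72]
8   → [72, 8]
sub → [64]
68  → [64, 68]
sub → [-4]
0   → [-4, 0]
add → [-4]
neg → [4]
-8  → [4, -8]
sub → [12]
-2  → [12, -2]
neg → [12, 2]
-45 → [12, 2, -45]
sub → [12, 47]
neg → [12, -47]
sub → [59]
6   → [59, 6]
neg → [59, -6]
neg → [59, 6]
5   → [59, 6, 5]
mod → [59, 1]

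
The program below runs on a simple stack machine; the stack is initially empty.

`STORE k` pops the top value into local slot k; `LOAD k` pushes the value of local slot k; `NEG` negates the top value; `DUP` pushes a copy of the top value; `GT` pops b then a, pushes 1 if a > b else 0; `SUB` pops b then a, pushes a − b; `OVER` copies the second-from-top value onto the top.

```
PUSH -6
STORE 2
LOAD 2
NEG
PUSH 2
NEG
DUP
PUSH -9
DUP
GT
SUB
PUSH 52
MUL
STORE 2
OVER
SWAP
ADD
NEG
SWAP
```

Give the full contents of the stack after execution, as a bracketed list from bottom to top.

PUSH -6 : [-6]
STORE 2 : []
LOAD 2  : [-6]
NEG     : [6]
PUSH 2  : [6, 2]
NEG     : [6, -2]
DUP     : [6, -2, -2]
PUSH -9 : [6, -2, -2, -9]
DUP     : [6, -2, -2, -9, -9]
GT      : [6, -2, -2, 0]
SUB     : [6, -2, -2]
PUSH 52 : [6, -2, -2, 52]
MUL     : [6, -2, -104]
STORE 2 : [6, -2]
OVER    : [6, -2, 6]
SWAP    : [6, 6, -2]
ADD     : [6, 4]
NEG     : [6, -4]
SWAP    : [-4, 6]

[-4, 6]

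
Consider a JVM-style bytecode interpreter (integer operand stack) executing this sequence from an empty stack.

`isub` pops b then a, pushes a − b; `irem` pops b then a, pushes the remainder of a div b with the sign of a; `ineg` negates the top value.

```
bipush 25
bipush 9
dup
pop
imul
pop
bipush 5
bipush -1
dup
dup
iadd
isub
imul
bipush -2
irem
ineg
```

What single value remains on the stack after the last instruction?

bipush 25  [25]
bipush 9   [25, 9]
dup        [25, 9, 9]
pop        [25, 9]
imul       [225]
pop        []
bipush 5   [5]
bipush -1  [5, -1]
dup        [5, -1, -1]
dup        [5, -1, -1, -1]
iadd       [5, -1, -2]
isub       [5, 1]
imul       [5]
bipush -2  [5, -2]
irem       [1]
ineg       [-1]

-1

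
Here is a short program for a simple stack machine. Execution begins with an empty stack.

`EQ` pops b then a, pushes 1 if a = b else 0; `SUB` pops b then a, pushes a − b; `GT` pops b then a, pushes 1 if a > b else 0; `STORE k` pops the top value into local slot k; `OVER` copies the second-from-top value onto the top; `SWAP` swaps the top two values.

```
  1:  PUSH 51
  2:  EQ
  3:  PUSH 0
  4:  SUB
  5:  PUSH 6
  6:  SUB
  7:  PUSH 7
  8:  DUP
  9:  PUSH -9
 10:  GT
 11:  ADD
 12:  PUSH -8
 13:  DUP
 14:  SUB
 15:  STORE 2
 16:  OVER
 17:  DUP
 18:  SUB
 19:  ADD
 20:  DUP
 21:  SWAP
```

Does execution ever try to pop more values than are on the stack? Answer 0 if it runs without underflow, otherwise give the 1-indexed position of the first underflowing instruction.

2

PUSH 51 -> [51]
EQ  — needs 2 operands, stack has 1 → underflow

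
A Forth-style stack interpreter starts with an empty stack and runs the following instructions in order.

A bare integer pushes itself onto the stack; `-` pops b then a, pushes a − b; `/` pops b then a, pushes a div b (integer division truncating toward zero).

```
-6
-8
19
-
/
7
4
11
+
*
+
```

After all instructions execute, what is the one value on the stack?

-6 : [-6]
-8 : [-6, -8]
19 : [-6, -8, 19]
-  : [-6, -27]
/  : [0]
7  : [0, 7]
4  : [0, 7, 4]
11 : [0, 7, 4, 11]
+  : [0, 7, 15]
*  : [0, 105]
+  : [105]

105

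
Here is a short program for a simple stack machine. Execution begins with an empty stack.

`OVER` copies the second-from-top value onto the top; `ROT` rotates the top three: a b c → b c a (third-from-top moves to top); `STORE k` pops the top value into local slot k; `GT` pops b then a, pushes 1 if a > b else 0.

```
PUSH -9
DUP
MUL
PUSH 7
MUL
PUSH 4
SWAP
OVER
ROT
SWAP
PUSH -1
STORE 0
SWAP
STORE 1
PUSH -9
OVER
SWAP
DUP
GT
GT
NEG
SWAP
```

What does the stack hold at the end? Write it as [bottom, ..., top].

PUSH -9 : -9
DUP     : -9 -9
MUL     : 81
PUSH 7  : 81 7
MUL     : 567
PUSH 4  : 567 4
SWAP    : 4 567
OVER    : 4 567 4
ROT     : 567 4 4
SWAP    : 567 4 4
PUSH -1 : 567 4 4 -1
STORE 0 : 567 4 4
SWAP    : 567 4 4
STORE 1 : 567 4
PUSH -9 : 567 4 -9
OVER    : 567 4 -9 4
SWAP    : 567 4 4 -9
DUP     : 567 4 4 -9 -9
GT      : 567 4 4 0
GT      : 567 4 1
NEG     : 567 4 -1
SWAP    : 567 -1 4

[567, -1, 4]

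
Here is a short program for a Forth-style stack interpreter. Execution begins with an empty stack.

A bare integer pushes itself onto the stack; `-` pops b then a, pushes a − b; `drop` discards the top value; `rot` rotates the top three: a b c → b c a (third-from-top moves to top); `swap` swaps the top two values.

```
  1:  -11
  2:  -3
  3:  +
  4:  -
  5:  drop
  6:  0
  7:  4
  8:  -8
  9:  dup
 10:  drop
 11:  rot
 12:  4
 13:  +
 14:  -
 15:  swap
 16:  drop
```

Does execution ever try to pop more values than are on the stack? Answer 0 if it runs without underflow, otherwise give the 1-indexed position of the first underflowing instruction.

4

-11 : [-11]
-3  : [-11, -3]
+   : [-14]
-  — needs 2 operands, stack has 1 → underflow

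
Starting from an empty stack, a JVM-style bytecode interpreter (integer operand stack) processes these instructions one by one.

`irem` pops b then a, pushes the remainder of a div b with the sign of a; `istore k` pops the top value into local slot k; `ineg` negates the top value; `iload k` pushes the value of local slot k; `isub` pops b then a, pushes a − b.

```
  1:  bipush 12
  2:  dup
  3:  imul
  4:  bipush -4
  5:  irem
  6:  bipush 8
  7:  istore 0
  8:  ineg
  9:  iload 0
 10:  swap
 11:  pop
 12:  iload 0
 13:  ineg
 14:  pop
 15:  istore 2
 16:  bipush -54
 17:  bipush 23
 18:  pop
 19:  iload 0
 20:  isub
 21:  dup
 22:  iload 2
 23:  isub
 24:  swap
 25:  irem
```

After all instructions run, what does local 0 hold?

8

bipush 12   [12]
dup         [12, 12]
imul        [144]
bipush -4   [144, -4]
irem        [0]
bipush 8    [0, 8]
istore 0    [0]
ineg        [0]
iload 0     [0, 8]
swap        [8, 0]
pop         [8]
iload 0     [8, 8]
ineg        [8, -8]
pop         [8]
istore 2    []
bipush -54  [-54]
bipush 23   [-54, 23]
pop         [-54]
iload 0     [-54, 8]
isub        [-62]
dup         [-62, -62]
iload 2     [-62, -62, 8]
isub        [-62, -70]
swap        [-70, -62]
irem        [-8]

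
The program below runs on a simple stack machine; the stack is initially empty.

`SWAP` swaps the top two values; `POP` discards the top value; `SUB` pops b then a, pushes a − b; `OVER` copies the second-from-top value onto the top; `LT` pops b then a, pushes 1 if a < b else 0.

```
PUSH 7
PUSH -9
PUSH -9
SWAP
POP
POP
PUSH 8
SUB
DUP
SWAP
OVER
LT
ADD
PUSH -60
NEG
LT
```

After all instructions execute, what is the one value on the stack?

1

PUSH 7   : 7
PUSH -9  : 7 -9
PUSH -9  : 7 -9 -9
SWAP     : 7 -9 -9
POP      : 7 -9
POP      : 7
PUSH 8   : 7 8
SUB      : -1
DUP      : -1 -1
SWAP     : -1 -1
OVER     : -1 -1 -1
LT       : -1 0
ADD      : -1
PUSH -60 : -1 -60
NEG      : -1 60
LT       : 1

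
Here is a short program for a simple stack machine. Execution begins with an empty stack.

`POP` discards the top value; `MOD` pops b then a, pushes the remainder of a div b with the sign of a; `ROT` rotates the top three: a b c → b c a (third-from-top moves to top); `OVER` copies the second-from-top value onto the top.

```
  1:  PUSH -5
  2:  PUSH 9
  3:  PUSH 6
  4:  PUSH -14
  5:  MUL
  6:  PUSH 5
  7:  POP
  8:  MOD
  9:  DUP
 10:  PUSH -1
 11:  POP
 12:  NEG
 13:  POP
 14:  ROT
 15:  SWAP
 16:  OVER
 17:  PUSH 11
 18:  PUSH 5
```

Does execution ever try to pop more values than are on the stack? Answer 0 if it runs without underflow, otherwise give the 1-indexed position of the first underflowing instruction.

PUSH -5  : -5
PUSH 9   : -5 9
PUSH 6   : -5 9 6
PUSH -14 : -5 9 6 -14
MUL      : -5 9 -84
PUSH 5   : -5 9 -84 5
POP      : -5 9 -84
MOD      : -5 9
DUP      : -5 9 9
PUSH -1  : -5 9 9 -1
POP      : -5 9 9
NEG      : -5 9 -9
POP      : -5 9
ROT  — needs 3 operands, stack has 2 → underflow

14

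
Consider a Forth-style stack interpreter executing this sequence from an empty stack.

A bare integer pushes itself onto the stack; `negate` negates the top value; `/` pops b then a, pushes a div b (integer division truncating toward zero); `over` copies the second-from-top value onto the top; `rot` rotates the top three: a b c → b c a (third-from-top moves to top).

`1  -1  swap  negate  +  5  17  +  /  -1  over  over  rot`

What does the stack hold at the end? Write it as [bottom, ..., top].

[0, 0, -1, -1]

1      → [1]
-1     → [1, -1]
swap   → [-1, 1]
negate → [-1, -1]
+      → [-2]
5      → [-2, 5]
17     → [-2, 5, 17]
+      → [-2, 22]
/      → [0]
-1     → [0, -1]
over   → [0, -1, 0]
over   → [0, -1, 0, -1]
rot    → [0, 0, -1, -1]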